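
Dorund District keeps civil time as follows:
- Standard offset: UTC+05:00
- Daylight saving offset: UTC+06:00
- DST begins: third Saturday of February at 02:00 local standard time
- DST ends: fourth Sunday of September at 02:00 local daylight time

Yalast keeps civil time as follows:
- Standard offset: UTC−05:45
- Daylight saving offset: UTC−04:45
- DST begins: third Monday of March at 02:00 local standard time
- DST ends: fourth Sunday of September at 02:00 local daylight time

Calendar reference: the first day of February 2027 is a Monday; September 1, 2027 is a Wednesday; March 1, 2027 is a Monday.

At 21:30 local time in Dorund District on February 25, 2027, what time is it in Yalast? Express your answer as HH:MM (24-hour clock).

09:45

1 February 2027 is a Monday, so the first Saturday is February 6 and the third is February 20.
1 September 2027 is a Wednesday, so the first Sunday is September 5 and the fourth is September 26.
Daylight saving runs 20 February – 26 September; February 25, 2027 is inside that window, so Dorund District is at UTC+06:00.
21:30 Dorund District − 6h = 15:30 UTC.
1 March 2027 is a Monday, so the first Monday is March 1 and the third is March 15.
1 September 2027 is a Wednesday, so the first Sunday is September 5 and the fourth is September 26.
At the standard offset (UTC−05:45), 15:30 UTC − 5h45m = 09:45 Yalast standard time.
The standard-time date in Yalast, February 25, 2027, is outside the daylight-saving period (15 March – 26 September), so Yalast is on standard time, UTC−05:45.
15:30 UTC − 5h45m = 09:45 Yalast.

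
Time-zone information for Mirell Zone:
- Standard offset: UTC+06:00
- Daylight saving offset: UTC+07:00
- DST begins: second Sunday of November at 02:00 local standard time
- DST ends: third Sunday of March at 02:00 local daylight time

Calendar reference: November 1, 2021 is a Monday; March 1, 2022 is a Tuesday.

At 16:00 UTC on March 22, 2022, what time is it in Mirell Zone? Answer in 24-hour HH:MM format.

1 November 2021 is a Monday, so the first Sunday is November 7 and the second is November 14.
1 March 2022 is a Tuesday, so the first Sunday is March 6 and the third is March 20.
At the standard offset (UTC+06:00), 16:00 UTC + 6h = 22:00 Mirell Zone standard time.
The standard-time date in Mirell Zone, March 22, 2022, does not fall between 14 November 2021 and 20 March 2022, so daylight saving is not in effect and Mirell Zone is at UTC+06:00.
16:00 UTC + 6h = 22:00 local.

22:00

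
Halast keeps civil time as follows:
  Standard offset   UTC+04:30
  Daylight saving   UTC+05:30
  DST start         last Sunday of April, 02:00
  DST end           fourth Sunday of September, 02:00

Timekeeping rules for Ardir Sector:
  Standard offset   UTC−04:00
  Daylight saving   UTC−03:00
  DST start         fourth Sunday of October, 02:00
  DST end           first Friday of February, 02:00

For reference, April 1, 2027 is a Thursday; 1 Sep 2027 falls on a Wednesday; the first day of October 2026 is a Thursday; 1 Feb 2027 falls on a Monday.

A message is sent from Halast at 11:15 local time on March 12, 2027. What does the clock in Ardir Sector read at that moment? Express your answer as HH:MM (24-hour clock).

02:45

1 April 2027 is a Thursday, so Sundays fall on 4, 11, 18, 25; the last is April 25.
1 September 2027 is a Wednesday, so the first Sunday is September 5 and the fourth is September 26.
March 12, 2027 does not fall between 25 April and 26 September, so daylight saving is not in effect and Halast is at UTC+04:30.
11:15 Halast − 4h30m = 06:45 UTC.
1 October 2026 is a Thursday, so the first Sunday is October 4 and the fourth is October 25.
1 February 2027 is a Monday, so the first Friday is February 5.
At the standard offset (UTC−04:00), 06:45 UTC − 4h = 02:45 Ardir Sector standard time.
Daylight saving runs 25 October 2026 – 5 February 2027; the standard-time date in Ardir Sector, March 12, 2027, is outside that window, so Ardir Sector is on standard time at UTC−04:00.
06:45 UTC − 4h = 02:45 Ardir Sector.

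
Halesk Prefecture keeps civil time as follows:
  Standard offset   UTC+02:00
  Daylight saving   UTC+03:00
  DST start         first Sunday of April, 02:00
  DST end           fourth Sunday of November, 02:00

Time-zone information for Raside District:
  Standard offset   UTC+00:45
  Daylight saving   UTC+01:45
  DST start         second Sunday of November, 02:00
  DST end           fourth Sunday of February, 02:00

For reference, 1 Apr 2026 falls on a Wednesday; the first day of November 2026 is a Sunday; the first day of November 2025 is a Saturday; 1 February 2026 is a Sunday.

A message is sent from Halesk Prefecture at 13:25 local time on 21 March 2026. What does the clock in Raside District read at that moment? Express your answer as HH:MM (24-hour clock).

12:10

1 April 2026 is a Wednesday, so the first Sunday is April 5.
1 November 2026 is a Sunday, so the first Sunday is November 1 and the fourth is November 22.
21 March 2026 does not fall between 5 April and 22 November, so daylight saving is not in effect and Halesk Prefecture is at UTC+02:00.
13:25 Halesk Prefecture − 2h = 11:25 UTC.
1 November 2025 is a Saturday, so the first Sunday is November 2 and the second is November 9.
1 February 2026 is a Sunday, so the first Sunday is February 1 and the fourth is February 22.
At the standard offset (UTC+00:45), 11:25 UTC + 0h45m = 12:10 Raside District standard time.
The standard-time date in Raside District, 21 March 2026, does not fall between 9 November 2025 and 22 February 2026, so daylight saving is not in effect and Raside District is at UTC+00:45.
11:25 UTC + 0h45m = 12:10 Raside District.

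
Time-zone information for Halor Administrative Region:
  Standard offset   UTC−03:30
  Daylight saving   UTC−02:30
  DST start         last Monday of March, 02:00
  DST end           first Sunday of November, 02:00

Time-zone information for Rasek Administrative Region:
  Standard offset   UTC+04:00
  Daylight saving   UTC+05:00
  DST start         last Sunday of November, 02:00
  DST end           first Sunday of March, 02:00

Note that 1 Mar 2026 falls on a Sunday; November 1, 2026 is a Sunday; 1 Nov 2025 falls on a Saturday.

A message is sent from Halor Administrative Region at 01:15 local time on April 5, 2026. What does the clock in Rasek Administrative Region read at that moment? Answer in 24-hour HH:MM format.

1 March 2026 is a Sunday, so Mondays fall on 2, 9, 16, 23, 30; the last is March 30.
1 November 2026 is a Sunday, so the first Sunday is November 1.
April 5, 2026 falls between 30 March and 1 November, so daylight saving is in effect and Halor Administrative Region is at UTC−02:30.
01:15 Halor Administrative Region + 2h30m = 03:45 UTC.
1 November 2025 is a Saturday, so Sundays fall on 2, 9, 16, 23, 30; the last is November 30.
1 March 2026 is a Sunday, so the first Sunday is March 1.
At the standard offset (UTC+04:00), 03:45 UTC + 4h = 07:45 Rasek Administrative Region standard time.
The standard-time date in Rasek Administrative Region, April 5, 2026, is outside the daylight-saving period (30 November 2025 – 1 March 2026), so Rasek Administrative Region is on standard time, UTC+04:00.
03:45 UTC + 4h = 07:45 Rasek Administrative Region.

07:45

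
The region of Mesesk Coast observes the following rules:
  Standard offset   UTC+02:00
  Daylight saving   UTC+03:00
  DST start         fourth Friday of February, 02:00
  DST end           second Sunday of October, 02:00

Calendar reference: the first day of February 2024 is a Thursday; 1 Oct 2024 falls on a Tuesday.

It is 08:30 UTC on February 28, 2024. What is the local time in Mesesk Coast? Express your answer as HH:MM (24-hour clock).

1 February 2024 is a Thursday, so the first Friday is February 2 and the fourth is February 23.
1 October 2024 is a Tuesday, so the first Sunday is October 6 and the second is October 13.
At the standard offset (UTC+02:00), 08:30 UTC + 2h = 10:30 Mesesk Coast standard time.
The standard-time date in Mesesk Coast, February 28, 2024, lies within the daylight-saving period (23 February – 13 October), so Mesesk Coast is on daylight time, UTC+03:00.
08:30 UTC + 3h = 11:30 local.

11:30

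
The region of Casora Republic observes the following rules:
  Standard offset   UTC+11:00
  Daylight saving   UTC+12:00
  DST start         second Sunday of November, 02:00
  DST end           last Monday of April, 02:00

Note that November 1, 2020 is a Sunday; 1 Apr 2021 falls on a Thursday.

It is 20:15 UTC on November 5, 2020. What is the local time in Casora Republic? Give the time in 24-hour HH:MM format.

07:15

1 November 2020 is a Sunday, so the first Sunday is November 1 and the second is November 8.
1 April 2021 is a Thursday, so Mondays fall on 5, 12, 19, 26; the last is April 26.
At the standard offset (UTC+11:00), 20:15 UTC + 11h = 07:15 Casora Republic standard time (rolling into the next day, 6 November 2020).
The standard-time date in Casora Republic, November 6, 2020, is outside the daylight-saving period (8 November 2020 – 26 April 2021), so Casora Republic is on standard time, UTC+11:00.
20:15 UTC + 11h = 07:15 local (rolling into the next day, 6 November 2020).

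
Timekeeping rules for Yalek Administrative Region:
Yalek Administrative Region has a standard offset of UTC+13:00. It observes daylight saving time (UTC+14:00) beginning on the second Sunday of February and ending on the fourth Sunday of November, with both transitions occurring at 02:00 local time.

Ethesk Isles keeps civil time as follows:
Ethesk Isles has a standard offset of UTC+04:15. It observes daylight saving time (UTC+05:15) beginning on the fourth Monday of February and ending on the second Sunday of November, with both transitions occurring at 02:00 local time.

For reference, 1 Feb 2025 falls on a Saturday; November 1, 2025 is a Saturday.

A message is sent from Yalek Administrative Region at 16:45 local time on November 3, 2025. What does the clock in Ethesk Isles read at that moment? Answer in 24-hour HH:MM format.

1 February 2025 is a Saturday, so the first Sunday is February 2 and the second is February 9.
1 November 2025 is a Saturday, so the first Sunday is November 2 and the fourth is November 23.
November 3, 2025 lies within the daylight-saving period (9 February – 23 November), so Yalek Administrative Region is on daylight time, UTC+14:00.
16:45 Yalek Administrative Region − 14h = 02:45 UTC.
1 February 2025 is a Saturday, so the first Monday is February 3 and the fourth is February 24.
1 November 2025 is a Saturday, so the first Sunday is November 2 and the second is November 9.
At the standard offset (UTC+04:15), 02:45 UTC + 4h15m = 07:00 Ethesk Isles standard time.
Daylight saving runs 24 February – 9 November; the standard-time date in Ethesk Isles, November 3, 2025, is inside that window, so Ethesk Isles is at UTC+05:15.
02:45 UTC + 5h15m = 08:00 Ethesk Isles.

08:00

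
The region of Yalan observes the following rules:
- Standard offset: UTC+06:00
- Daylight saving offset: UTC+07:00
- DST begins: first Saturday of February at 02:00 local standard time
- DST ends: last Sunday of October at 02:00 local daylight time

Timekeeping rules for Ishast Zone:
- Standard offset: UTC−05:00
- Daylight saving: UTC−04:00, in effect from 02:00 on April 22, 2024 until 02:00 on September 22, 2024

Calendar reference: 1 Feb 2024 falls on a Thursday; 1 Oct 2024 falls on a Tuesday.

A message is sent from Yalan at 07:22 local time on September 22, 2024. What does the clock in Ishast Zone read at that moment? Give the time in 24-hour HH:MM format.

1 February 2024 is a Thursday, so the first Saturday is February 3.
1 October 2024 is a Tuesday, so Sundays fall on 6, 13, 20, 27; the last is October 27.
Daylight saving runs 3 February – 27 October; September 22, 2024 is inside that window, so Yalan is at UTC+07:00.
07:22 Yalan − 7h = 00:22 UTC.
At the standard offset (UTC−05:00), 00:22 UTC − 5h = 19:22 Ishast Zone standard time (rolling into the previous day, 21 September 2024).
Daylight saving runs 22 April – 22 September; the standard-time date in Ishast Zone, September 21, 2024, is inside that window, so Ishast Zone is at UTC−04:00.
00:22 UTC − 4h = 20:22 Ishast Zone (rolling into the previous day, 21 September 2024).

20:22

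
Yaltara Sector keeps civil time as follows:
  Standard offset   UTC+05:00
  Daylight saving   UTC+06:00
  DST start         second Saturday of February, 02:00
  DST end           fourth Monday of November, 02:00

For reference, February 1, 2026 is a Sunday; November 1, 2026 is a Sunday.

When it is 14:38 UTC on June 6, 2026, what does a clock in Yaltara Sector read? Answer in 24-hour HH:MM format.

1 February 2026 is a Sunday, so the first Saturday is February 7 and the second is February 14.
1 November 2026 is a Sunday, so the first Monday is November 2 and the fourth is November 23.
At the standard offset (UTC+05:00), 14:38 UTC + 5h = 19:38 Yaltara Sector standard time.
The standard-time date in Yaltara Sector, June 6, 2026, falls between 14 February and 23 November, so daylight saving is in effect and Yaltara Sector is at UTC+06:00.
14:38 UTC + 6h = 20:38 local.

20:38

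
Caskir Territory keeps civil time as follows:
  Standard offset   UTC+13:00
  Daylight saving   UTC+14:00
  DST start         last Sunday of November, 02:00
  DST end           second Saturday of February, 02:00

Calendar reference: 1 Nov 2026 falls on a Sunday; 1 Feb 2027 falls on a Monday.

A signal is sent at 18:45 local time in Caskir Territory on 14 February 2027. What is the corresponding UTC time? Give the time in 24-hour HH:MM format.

05:45

1 November 2026 is a Sunday, so Sundays fall on 1, 8, 15, 22, 29; the last is November 29.
1 February 2027 is a Monday, so the first Saturday is February 6 and the second is February 13.
14 February 2027 does not fall between 29 November 2026 and 13 February 2027, so daylight saving is not in effect and Caskir Territory is at UTC+13:00.
18:45 local − 13h = 05:45 UTC.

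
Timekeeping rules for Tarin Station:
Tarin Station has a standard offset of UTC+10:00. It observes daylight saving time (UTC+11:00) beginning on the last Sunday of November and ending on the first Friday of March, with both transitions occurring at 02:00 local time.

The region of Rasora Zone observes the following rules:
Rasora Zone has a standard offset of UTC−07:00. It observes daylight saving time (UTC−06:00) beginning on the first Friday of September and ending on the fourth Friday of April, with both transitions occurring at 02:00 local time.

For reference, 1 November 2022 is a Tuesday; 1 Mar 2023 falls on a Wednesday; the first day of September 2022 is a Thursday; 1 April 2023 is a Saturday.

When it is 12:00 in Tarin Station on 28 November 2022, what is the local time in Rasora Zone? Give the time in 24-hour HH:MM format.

1 November 2022 is a Tuesday, so Sundays fall on 6, 13, 20, 27; the last is November 27.
1 March 2023 is a Wednesday, so the first Friday is March 3.
Daylight saving runs 27 November 2022 – 3 March 2023; 28 November 2022 is inside that window, so Tarin Station is at UTC+11:00.
12:00 Tarin Station − 11h = 01:00 UTC.
1 September 2022 is a Thursday, so the first Friday is September 2.
1 April 2023 is a Saturday, so the first Friday is April 7 and the fourth is April 28.
At the standard offset (UTC−07:00), 01:00 UTC − 7h = 18:00 Rasora Zone standard time (rolling into the previous day, 27 November 2022).
The standard-time date in Rasora Zone, 27 November 2022, falls between 2 September 2022 and 28 April 2023, so daylight saving is in effect and Rasora Zone is at UTC−06:00.
01:00 UTC − 6h = 19:00 Rasora Zone (rolling into the previous day, 27 November 2022).

19:00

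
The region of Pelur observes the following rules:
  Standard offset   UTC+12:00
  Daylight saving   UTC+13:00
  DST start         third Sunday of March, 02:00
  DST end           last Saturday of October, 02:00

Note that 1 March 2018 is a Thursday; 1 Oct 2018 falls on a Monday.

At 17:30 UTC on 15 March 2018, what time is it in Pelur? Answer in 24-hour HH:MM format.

05:30

1 March 2018 is a Thursday, so the first Sunday is March 4 and the third is March 18.
1 October 2018 is a Monday, so Saturdays fall on 6, 13, 20, 27; the last is October 27.
At the standard offset (UTC+12:00), 17:30 UTC + 12h = 05:30 Pelur standard time (rolling into the next day, 16 March 2018).
The standard-time date in Pelur, 16 March 2018, is outside the daylight-saving period (18 March – 27 October), so Pelur is on standard time, UTC+12:00.
17:30 UTC + 12h = 05:30 local (rolling into the next day, 16 March 2018).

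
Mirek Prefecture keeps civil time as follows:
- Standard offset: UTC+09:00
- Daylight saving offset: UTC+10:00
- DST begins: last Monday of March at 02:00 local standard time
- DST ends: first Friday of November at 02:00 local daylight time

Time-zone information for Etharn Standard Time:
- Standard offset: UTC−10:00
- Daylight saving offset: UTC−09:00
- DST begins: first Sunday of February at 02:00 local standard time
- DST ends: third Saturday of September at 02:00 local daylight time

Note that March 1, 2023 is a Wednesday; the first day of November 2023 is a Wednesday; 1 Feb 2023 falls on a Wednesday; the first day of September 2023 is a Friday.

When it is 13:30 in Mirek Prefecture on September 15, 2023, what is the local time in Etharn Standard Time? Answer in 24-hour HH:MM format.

1 March 2023 is a Wednesday, so Mondays fall on 6, 13, 20, 27; the last is March 27.
1 November 2023 is a Wednesday, so the first Friday is November 3.
Daylight saving runs 27 March – 3 November; September 15, 2023 is inside that window, so Mirek Prefecture is at UTC+10:00.
13:30 Mirek Prefecture − 10h = 03:30 UTC.
1 February 2023 is a Wednesday, so the first Sunday is February 5.
1 September 2023 is a Friday, so the first Saturday is September 2 and the third is September 16.
At the standard offset (UTC−10:00), 03:30 UTC − 10h = 17:30 Etharn Standard Time standard time (rolling into the previous day, 14 September 2023).
The standard-time date in Etharn Standard Time, September 14, 2023, lies within the daylight-saving period (5 February – 16 September), so Etharn Standard Time is on daylight time, UTC−09:00.
03:30 UTC − 9h = 18:30 Etharn Standard Time (rolling into the previous day, 14 September 2023).

18:30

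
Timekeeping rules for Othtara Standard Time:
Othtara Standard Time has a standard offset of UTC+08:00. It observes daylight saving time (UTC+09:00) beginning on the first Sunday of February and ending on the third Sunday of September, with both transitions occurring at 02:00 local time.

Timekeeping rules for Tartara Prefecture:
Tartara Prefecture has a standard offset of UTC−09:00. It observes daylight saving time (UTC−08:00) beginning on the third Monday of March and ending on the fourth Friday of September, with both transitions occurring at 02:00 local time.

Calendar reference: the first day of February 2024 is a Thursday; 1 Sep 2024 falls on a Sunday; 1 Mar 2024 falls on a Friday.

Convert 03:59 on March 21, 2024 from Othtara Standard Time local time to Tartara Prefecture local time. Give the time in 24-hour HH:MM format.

1 February 2024 is a Thursday, so the first Sunday is February 4.
1 September 2024 is a Sunday, so the first Sunday is September 1 and the third is September 15.
March 21, 2024 falls between 4 February and 15 September, so daylight saving is in effect and Othtara Standard Time is at UTC+09:00.
03:59 Othtara Standard Time − 9h = 18:59 UTC (rolling into the previous day, 20 March 2024).
1 March 2024 is a Friday, so the first Monday is March 4 and the third is March 18.
1 September 2024 is a Sunday, so the first Friday is September 6 and the fourth is September 27.
At the standard offset (UTC−09:00), 18:59 UTC − 9h = 09:59 Tartara Prefecture standard time.
The standard-time date in Tartara Prefecture, March 20, 2024, falls between 18 March and 27 September, so daylight saving is in effect and Tartara Prefecture is at UTC−08:00.
18:59 UTC − 8h = 10:59 Tartara Prefecture.

10:59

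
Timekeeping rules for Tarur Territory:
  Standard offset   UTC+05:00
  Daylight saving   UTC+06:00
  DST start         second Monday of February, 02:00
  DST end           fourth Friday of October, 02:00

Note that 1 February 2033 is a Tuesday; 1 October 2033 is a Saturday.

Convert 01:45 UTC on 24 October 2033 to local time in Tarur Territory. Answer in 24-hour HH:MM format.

1 February 2033 is a Tuesday, so the first Monday is February 7 and the second is February 14.
1 October 2033 is a Saturday, so the first Friday is October 7 and the fourth is October 28.
At the standard offset (UTC+05:00), 01:45 UTC + 5h = 06:45 Tarur Territory standard time.
The standard-time date in Tarur Territory, 24 October 2033, falls between 14 February and 28 October, so daylight saving is in effect and Tarur Territory is at UTC+06:00.
01:45 UTC + 6h = 07:45 local.

07:45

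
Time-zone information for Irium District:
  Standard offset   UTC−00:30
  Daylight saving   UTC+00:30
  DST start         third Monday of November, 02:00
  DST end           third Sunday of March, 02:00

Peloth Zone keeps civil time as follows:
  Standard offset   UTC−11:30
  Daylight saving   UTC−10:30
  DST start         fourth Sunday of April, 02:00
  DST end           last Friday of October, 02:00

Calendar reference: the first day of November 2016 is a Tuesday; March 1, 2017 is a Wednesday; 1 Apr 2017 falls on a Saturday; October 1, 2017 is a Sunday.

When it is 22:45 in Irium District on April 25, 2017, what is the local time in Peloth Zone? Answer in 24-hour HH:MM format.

12:45

1 November 2016 is a Tuesday, so the first Monday is November 7 and the third is November 21.
1 March 2017 is a Wednesday, so the first Sunday is March 5 and the third is March 19.
April 25, 2017 does not fall between 21 November 2016 and 19 March 2017, so daylight saving is not in effect and Irium District is at UTC−00:30.
22:45 Irium District + 0h30m = 23:15 UTC.
1 April 2017 is a Saturday, so the first Sunday is April 2 and the fourth is April 23.
1 October 2017 is a Sunday, so Fridays fall on 6, 13, 20, 27; the last is October 27.
At the standard offset (UTC−11:30), 23:15 UTC − 11h30m = 11:45 Peloth Zone standard time.
The standard-time date in Peloth Zone, April 25, 2017, lies within the daylight-saving period (23 April – 27 October), so Peloth Zone is on daylight time, UTC−10:30.
23:15 UTC − 10h30m = 12:45 Peloth Zone.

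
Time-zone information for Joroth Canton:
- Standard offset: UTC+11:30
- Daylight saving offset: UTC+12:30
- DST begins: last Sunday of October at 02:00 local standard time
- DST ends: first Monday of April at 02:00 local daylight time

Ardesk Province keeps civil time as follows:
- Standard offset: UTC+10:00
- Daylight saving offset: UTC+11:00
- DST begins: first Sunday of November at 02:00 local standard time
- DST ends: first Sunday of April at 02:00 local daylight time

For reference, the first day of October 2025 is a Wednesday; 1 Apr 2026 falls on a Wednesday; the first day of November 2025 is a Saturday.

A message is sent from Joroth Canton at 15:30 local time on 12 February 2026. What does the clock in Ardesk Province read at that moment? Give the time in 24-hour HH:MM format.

1 October 2025 is a Wednesday, so Sundays fall on 5, 12, 19, 26; the last is October 26.
1 April 2026 is a Wednesday, so the first Monday is April 6.
Daylight saving runs 26 October 2025 – 6 April 2026; 12 February 2026 is inside that window, so Joroth Canton is at UTC+12:30.
15:30 Joroth Canton − 12h30m = 03:00 UTC.
1 November 2025 is a Saturday, so the first Sunday is November 2.
1 April 2026 is a Wednesday, so the first Sunday is April 5.
At the standard offset (UTC+10:00), 03:00 UTC + 10h = 13:00 Ardesk Province standard time.
Daylight saving runs 2 November 2025 – 5 April 2026; the standard-time date in Ardesk Province, 12 February 2026, is inside that window, so Ardesk Province is at UTC+11:00.
03:00 UTC + 11h = 14:00 Ardesk Province.

14:00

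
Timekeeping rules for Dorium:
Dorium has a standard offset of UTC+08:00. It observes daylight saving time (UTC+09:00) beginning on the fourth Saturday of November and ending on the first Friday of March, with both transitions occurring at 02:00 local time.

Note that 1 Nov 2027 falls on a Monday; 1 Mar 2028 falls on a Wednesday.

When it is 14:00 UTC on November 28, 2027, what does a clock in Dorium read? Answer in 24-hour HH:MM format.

23:00

1 November 2027 is a Monday, so the first Saturday is November 6 and the fourth is November 27.
1 March 2028 is a Wednesday, so the first Friday is March 3.
At the standard offset (UTC+08:00), 14:00 UTC + 8h = 22:00 Dorium standard time.
Daylight saving runs 27 November 2027 – 3 March 2028; the standard-time date in Dorium, November 28, 2027, is inside that window, so Dorium is at UTC+09:00.
14:00 UTC + 9h = 23:00 local.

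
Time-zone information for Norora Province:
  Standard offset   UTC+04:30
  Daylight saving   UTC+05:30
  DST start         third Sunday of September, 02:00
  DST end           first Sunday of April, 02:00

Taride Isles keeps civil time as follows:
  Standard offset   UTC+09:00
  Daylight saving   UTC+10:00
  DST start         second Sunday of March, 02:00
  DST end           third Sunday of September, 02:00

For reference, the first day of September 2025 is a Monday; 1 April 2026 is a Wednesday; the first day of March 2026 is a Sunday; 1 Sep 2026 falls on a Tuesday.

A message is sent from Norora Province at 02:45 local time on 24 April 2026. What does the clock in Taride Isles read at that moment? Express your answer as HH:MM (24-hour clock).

08:15

1 September 2025 is a Monday, so the first Sunday is September 7 and the third is September 21.
1 April 2026 is a Wednesday, so the first Sunday is April 5.
Daylight saving runs 21 September 2025 – 5 April 2026; 24 April 2026 is outside that window, so Norora Province is on standard time at UTC+04:30.
02:45 Norora Province − 4h30m = 22:15 UTC (rolling into the previous day, 23 April 2026).
1 March 2026 is a Sunday, so the first Sunday is March 1 and the second is March 8.
1 September 2026 is a Tuesday, so the first Sunday is September 6 and the third is September 20.
At the standard offset (UTC+09:00), 22:15 UTC + 9h = 07:15 Taride Isles standard time (rolling into the next day, 24 April 2026).
Daylight saving runs 8 March – 20 September; the standard-time date in Taride Isles, 24 April 2026, is inside that window, so Taride Isles is at UTC+10:00.
22:15 UTC + 10h = 08:15 Taride Isles (rolling into the next day, 24 April 2026).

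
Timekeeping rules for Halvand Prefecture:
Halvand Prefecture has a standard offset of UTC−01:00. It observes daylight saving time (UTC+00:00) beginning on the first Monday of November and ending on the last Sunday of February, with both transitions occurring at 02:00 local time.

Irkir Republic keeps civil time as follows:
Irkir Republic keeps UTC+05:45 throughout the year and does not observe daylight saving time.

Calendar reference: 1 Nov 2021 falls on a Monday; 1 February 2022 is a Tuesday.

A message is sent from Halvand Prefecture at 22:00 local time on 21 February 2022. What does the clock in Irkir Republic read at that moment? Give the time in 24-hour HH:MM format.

03:45

1 November 2021 is a Monday, so the first Monday is November 1.
1 February 2022 is a Tuesday, so Sundays fall on 6, 13, 20, 27; the last is February 27.
21 February 2022 falls between 1 November 2021 and 27 February 2022, so daylight saving is in effect and Halvand Prefecture is at UTC+00:00.
22:00 Halvand Prefecture − 0h = 22:00 UTC.
Irkir Republic has no daylight saving, so its offset is UTC+05:45 year-round.
22:00 UTC + 5h45m = 03:45 Irkir Republic (rolling into the next day, 22 February 2022).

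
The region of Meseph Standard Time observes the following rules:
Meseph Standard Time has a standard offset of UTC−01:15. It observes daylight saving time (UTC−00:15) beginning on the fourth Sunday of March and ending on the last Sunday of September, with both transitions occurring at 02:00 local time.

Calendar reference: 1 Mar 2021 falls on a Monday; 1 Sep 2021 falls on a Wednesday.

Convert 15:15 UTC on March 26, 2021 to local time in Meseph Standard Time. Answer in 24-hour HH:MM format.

1 March 2021 is a Monday, so the first Sunday is March 7 and the fourth is March 28.
1 September 2021 is a Wednesday, so Sundays fall on 5, 12, 19, 26; the last is September 26.
At the standard offset (UTC−01:15), 15:15 UTC − 1h15m = 14:00 Meseph Standard Time standard time.
The standard-time date in Meseph Standard Time, March 26, 2021, is outside the daylight-saving period (28 March – 26 September), so Meseph Standard Time is on standard time, UTC−01:15.
15:15 UTC − 1h15m = 14:00 local.

14:00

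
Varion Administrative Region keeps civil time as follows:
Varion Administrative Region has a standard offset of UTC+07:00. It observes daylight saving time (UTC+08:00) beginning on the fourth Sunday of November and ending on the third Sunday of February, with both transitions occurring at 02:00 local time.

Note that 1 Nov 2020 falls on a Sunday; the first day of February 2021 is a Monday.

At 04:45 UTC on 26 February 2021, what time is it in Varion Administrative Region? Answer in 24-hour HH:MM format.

1 November 2020 is a Sunday, so the first Sunday is November 1 and the fourth is November 22.
1 February 2021 is a Monday, so the first Sunday is February 7 and the third is February 21.
At the standard offset (UTC+07:00), 04:45 UTC + 7h = 11:45 Varion Administrative Region standard time.
Daylight saving runs 22 November 2020 – 21 February 2021; the standard-time date in Varion Administrative Region, 26 February 2021, is outside that window, so Varion Administrative Region is on standard time at UTC+07:00.
04:45 UTC + 7h = 11:45 local.

11:45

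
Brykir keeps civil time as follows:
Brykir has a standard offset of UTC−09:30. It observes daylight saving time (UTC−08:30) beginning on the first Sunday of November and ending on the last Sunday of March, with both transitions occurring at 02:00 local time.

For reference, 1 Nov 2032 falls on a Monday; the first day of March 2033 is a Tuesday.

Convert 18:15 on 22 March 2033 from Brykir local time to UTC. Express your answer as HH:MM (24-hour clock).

1 November 2032 is a Monday, so the first Sunday is November 7.
1 March 2033 is a Tuesday, so Sundays fall on 6, 13, 20, 27; the last is March 27.
22 March 2033 falls between 7 November 2032 and 27 March 2033, so daylight saving is in effect and Brykir is at UTC−08:30.
18:15 local + 8h30m = 02:45 UTC (rolling into the next day, 23 March 2033).

02:45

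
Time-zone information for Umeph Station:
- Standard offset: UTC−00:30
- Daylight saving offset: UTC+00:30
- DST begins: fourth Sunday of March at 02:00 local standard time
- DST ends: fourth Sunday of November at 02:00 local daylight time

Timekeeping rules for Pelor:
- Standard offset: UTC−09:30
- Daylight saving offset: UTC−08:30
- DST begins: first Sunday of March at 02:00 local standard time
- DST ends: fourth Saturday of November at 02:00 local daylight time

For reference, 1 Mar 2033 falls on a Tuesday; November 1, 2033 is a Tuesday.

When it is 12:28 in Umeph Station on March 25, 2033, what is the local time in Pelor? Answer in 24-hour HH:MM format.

1 March 2033 is a Tuesday, so the first Sunday is March 6 and the fourth is March 27.
1 November 2033 is a Tuesday, so the first Sunday is November 6 and the fourth is November 27.
March 25, 2033 does not fall between 27 March and 27 November, so daylight saving is not in effect and Umeph Station is at UTC−00:30.
12:28 Umeph Station + 0h30m = 12:58 UTC.
1 March 2033 is a Tuesday, so the first Sunday is March 6.
1 November 2033 is a Tuesday, so the first Saturday is November 5 and the fourth is November 26.
At the standard offset (UTC−09:30), 12:58 UTC − 9h30m = 03:28 Pelor standard time.
Daylight saving runs 6 March – 26 November; the standard-time date in Pelor, March 25, 2033, is inside that window, so Pelor is at UTC−08:30.
12:58 UTC − 8h30m = 04:28 Pelor.

04:28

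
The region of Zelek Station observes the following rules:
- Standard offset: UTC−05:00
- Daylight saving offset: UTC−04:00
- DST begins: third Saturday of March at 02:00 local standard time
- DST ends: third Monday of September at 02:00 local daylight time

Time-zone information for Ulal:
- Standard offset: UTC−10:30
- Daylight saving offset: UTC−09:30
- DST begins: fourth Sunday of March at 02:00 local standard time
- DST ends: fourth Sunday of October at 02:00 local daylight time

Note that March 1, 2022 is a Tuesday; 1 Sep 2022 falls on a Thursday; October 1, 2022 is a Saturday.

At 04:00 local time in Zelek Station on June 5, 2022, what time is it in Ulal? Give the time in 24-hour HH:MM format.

22:30

1 March 2022 is a Tuesday, so the first Saturday is March 5 and the third is March 19.
1 September 2022 is a Thursday, so the first Monday is September 5 and the third is September 19.
June 5, 2022 falls between 19 March and 19 September, so daylight saving is in effect and Zelek Station is at UTC−04:00.
04:00 Zelek Station + 4h = 08:00 UTC.
1 March 2022 is a Tuesday, so the first Sunday is March 6 and the fourth is March 27.
1 October 2022 is a Saturday, so the first Sunday is October 2 and the fourth is October 23.
At the standard offset (UTC−10:30), 08:00 UTC − 10h30m = 21:30 Ulal standard time (rolling into the previous day, 4 June 2022).
The standard-time date in Ulal, June 4, 2022, falls between 27 March and 23 October, so daylight saving is in effect and Ulal is at UTC−09:30.
08:00 UTC − 9h30m = 22:30 Ulal (rolling into the previous day, 4 June 2022).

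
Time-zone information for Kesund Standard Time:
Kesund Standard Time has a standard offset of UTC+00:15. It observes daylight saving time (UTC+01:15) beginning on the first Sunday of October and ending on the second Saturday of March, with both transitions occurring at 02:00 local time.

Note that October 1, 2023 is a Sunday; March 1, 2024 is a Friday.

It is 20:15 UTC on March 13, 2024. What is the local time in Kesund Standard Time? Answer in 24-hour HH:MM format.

1 October 2023 is a Sunday, so the first Sunday is October 1.
1 March 2024 is a Friday, so the first Saturday is March 2 and the second is March 9.
At the standard offset (UTC+00:15), 20:15 UTC + 0h15m = 20:30 Kesund Standard Time standard time.
The standard-time date in Kesund Standard Time, March 13, 2024, does not fall between 1 October 2023 and 9 March 2024, so daylight saving is not in effect and Kesund Standard Time is at UTC+00:15.
20:15 UTC + 0h15m = 20:30 local.

20:30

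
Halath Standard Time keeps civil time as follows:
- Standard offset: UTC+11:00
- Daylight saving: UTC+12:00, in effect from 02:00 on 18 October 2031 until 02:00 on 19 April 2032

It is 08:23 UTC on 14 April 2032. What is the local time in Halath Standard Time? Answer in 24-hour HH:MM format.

20:23

At the standard offset (UTC+11:00), 08:23 UTC + 11h = 19:23 Halath Standard Time standard time.
The standard-time date in Halath Standard Time, 14 April 2032, lies within the daylight-saving period (18 October 2031 – 19 April 2032), so Halath Standard Time is on daylight time, UTC+12:00.
08:23 UTC + 12h = 20:23 local.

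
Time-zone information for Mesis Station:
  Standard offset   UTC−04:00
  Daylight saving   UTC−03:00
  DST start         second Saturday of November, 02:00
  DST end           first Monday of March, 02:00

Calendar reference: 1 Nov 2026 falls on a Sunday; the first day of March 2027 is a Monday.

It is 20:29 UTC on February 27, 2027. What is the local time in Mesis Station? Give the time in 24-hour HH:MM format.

1 November 2026 is a Sunday, so the first Saturday is November 7 and the second is November 14.
1 March 2027 is a Monday, so the first Monday is March 1.
At the standard offset (UTC−04:00), 20:29 UTC − 4h = 16:29 Mesis Station standard time.
Daylight saving runs 14 November 2026 – 1 March 2027; the standard-time date in Mesis Station, February 27, 2027, is inside that window, so Mesis Station is at UTC−03:00.
20:29 UTC − 3h = 17:29 local.

17:29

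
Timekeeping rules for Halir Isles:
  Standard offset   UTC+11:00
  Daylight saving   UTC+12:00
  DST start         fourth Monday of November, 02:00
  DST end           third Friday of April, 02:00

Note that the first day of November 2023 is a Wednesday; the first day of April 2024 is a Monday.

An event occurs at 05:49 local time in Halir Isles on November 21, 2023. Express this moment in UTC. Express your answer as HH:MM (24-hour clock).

1 November 2023 is a Wednesday, so the first Monday is November 6 and the fourth is November 27.
1 April 2024 is a Monday, so the first Friday is April 5 and the third is April 19.
November 21, 2023 does not fall between 27 November 2023 and 19 April 2024, so daylight saving is not in effect and Halir Isles is at UTC+11:00.
05:49 local − 11h = 18:49 UTC (rolling into the previous day, 20 November 2023).

18:49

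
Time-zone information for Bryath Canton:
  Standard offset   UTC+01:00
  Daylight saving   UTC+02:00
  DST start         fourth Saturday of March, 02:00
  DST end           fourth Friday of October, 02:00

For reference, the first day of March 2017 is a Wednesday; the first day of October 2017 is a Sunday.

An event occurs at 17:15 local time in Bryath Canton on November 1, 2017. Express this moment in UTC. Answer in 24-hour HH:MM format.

1 March 2017 is a Wednesday, so the first Saturday is March 4 and the fourth is March 25.
1 October 2017 is a Sunday, so the first Friday is October 6 and the fourth is October 27.
November 1, 2017 is outside the daylight-saving period (25 March – 27 October), so Bryath Canton is on standard time, UTC+01:00.
17:15 local − 1h = 16:15 UTC.

16:15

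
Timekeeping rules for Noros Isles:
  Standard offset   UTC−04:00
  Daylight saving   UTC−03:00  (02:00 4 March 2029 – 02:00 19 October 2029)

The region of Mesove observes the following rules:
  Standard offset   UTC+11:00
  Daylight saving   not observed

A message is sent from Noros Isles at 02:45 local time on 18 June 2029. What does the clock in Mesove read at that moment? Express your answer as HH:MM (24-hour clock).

Daylight saving runs 4 March – 19 October; 18 June 2029 is inside that window, so Noros Isles is at UTC−03:00.
02:45 Noros Isles + 3h = 05:45 UTC.
Mesove has no daylight saving, so its offset is UTC+11:00 year-round.
05:45 UTC + 11h = 16:45 Mesove.

16:45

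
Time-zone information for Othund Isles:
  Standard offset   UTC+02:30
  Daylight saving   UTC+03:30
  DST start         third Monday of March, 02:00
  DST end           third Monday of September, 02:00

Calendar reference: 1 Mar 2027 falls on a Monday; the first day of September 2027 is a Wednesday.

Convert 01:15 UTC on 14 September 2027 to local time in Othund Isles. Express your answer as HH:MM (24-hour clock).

1 March 2027 is a Monday, so the first Monday is March 1 and the third is March 15.
1 September 2027 is a Wednesday, so the first Monday is September 6 and the third is September 20.
At the standard offset (UTC+02:30), 01:15 UTC + 2h30m = 03:45 Othund Isles standard time.
The standard-time date in Othund Isles, 14 September 2027, lies within the daylight-saving period (15 March – 20 September), so Othund Isles is on daylight time, UTC+03:30.
01:15 UTC + 3h30m = 04:45 local.

04:45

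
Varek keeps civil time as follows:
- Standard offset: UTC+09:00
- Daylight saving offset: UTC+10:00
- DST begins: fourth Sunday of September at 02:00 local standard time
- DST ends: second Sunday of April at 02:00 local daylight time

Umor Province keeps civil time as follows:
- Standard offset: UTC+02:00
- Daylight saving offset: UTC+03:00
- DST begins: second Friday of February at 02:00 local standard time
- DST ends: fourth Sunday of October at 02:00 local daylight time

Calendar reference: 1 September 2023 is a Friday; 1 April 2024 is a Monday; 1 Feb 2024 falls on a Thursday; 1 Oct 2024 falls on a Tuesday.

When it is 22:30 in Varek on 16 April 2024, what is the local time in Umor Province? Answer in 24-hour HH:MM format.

16:30

1 September 2023 is a Friday, so the first Sunday is September 3 and the fourth is September 24.
1 April 2024 is a Monday, so the first Sunday is April 7 and the second is April 14.
16 April 2024 does not fall between 24 September 2023 and 14 April 2024, so daylight saving is not in effect and Varek is at UTC+09:00.
22:30 Varek − 9h = 13:30 UTC.
1 February 2024 is a Thursday, so the first Friday is February 2 and the second is February 9.
1 October 2024 is a Tuesday, so the first Sunday is October 6 and the fourth is October 27.
At the standard offset (UTC+02:00), 13:30 UTC + 2h = 15:30 Umor Province standard time.
Daylight saving runs 9 February – 27 October; the standard-time date in Umor Province, 16 April 2024, is inside that window, so Umor Province is at UTC+03:00.
13:30 UTC + 3h = 16:30 Umor Province.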